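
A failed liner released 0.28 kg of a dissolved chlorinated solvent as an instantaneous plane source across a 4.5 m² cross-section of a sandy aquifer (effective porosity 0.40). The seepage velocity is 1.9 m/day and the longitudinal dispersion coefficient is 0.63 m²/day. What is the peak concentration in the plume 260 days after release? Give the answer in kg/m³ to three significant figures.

The peak of an instantaneous 1D plume sits at x = vt; there the Gaussian factor is 1 and C_max = M/(n_e·A·√(4πDt)), where n_e·A is the pore area the mass is dissolved in.
√(4πDt) = √(4π × 0.63 × 260) = 45.37 m, so C_max = 0.28/(0.40 × 4.5 × 45.37) = 0.00343 kg/m³.

0.00343 kg/m³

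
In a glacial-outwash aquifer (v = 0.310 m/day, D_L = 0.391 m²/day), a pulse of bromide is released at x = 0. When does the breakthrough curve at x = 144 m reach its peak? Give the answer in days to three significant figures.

For the 1D instantaneous-source solution, setting ∂C/∂t = 0 at fixed x gives v²t² + 2Dt − x² = 0, so t = (√(D² + v²x²) − D)/v².
√(D² + v²x²) = √(0.391² + 0.310² × 144²) = 44.64; v² = 0.0961.
t = (44.64 − 0.391)/0.0961 = 460 days (vs. the pure-advection estimate x/v = 465 d).

460 days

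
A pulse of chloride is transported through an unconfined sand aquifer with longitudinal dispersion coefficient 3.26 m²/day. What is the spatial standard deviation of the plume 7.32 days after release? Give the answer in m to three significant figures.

Dispersive spreading gives a Gaussian with σ² = 2Dt; advection only shifts the center.
σ = √(2 × 3.26 × 7.32) = 6.91 m.

6.91 m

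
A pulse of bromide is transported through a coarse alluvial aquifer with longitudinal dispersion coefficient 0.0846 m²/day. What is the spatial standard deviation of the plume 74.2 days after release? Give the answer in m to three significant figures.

3.54 m

Dispersive spreading gives a Gaussian with σ² = 2Dt; advection only shifts the center.
σ = √(2 × 0.0846 × 74.2) = 3.54 m.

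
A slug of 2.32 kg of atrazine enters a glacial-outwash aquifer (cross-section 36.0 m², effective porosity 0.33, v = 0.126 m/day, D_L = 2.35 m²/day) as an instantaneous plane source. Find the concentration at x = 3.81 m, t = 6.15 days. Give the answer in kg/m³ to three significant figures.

0.0124 kg/m³

For an instantaneous plane source, C(x,t) = M/(n_e·A·√(4πDt)) · exp(−(x−vt)²/(4Dt)), with n_e·A the pore (flow) area.
Plume center vt = 0.126 × 6.15 = 0.7749 m, so the well at 3.81 m is 3.0351 m downgradient of the peak.
√(4πDt) = 13.48 m, giving peak height M/(n_e·A·√(4πDt)) = 2.32/(0.33 × 36.0 × 13.48) = 0.01449 kg/m³.
(x−vt)²/(4Dt) = (3.0351)²/(4 × 2.35 × 6.15) = 0.1593; exp(−0.1593) = 0.8527.
C = 0.01449 × 0.8527 = 0.0124 kg/m³.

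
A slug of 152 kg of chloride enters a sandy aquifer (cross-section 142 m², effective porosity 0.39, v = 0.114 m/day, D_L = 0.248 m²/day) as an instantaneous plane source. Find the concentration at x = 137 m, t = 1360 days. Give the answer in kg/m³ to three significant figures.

0.0331 kg/m³

For an instantaneous plane source, C(x,t) = M/(n_e·A·√(4πDt)) · exp(−(x−vt)²/(4Dt)), with n_e·A the pore (flow) area.
Plume center vt = 0.114 × 1360 = 155.04 m, so the well at 137 m is 18.04 m upgradient of the peak.
√(4πDt) = 65.10 m, giving peak height M/(n_e·A·√(4πDt)) = 152/(0.39 × 142 × 65.10) = 0.04216 kg/m³.
(x−vt)²/(4Dt) = (-18.04)²/(4 × 0.248 × 1360) = 0.2412; exp(−0.2412) = 0.7857.
C = 0.04216 × 0.7857 = 0.0331 kg/m³.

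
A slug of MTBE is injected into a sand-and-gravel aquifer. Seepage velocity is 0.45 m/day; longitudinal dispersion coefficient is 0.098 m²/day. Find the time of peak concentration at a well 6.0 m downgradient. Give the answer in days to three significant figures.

For the 1D instantaneous-source solution, setting ∂C/∂t = 0 at fixed x gives v²t² + 2Dt − x² = 0, so t = (√(D² + v²x²) − D)/v².
√(D² + v²x²) = √(0.098² + 0.45² × 6.0²) = 2.702; v² = 0.2025.
t = (2.702 − 0.098)/0.2025 = 12.9 days (vs. the pure-advection estimate x/v = 13.3 d).

12.9 days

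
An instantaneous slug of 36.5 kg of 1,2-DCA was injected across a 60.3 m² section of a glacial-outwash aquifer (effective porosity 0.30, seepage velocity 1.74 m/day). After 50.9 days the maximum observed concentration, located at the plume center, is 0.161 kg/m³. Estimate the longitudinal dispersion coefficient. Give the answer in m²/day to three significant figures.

0.246 m²/day

At the plume center C_max = M/(n_e·A·√(4πDt)), so D = M²/(4πt·(n_e·A·C_max)²).
n_e·A·C_max = 0.30 × 60.3 × 0.161 = 2.912 kg/m.
D = 36.5²/(4π × 50.9 × 2.912²) = 0.246 m²/day.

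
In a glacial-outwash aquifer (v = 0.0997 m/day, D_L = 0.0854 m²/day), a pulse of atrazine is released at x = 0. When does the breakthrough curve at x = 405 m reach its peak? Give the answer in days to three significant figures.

For the 1D instantaneous-source solution, setting ∂C/∂t = 0 at fixed x gives v²t² + 2Dt − x² = 0, so t = (√(D² + v²x²) − D)/v².
√(D² + v²x²) = √(0.0854² + 0.0997² × 405²) = 40.38; v² = 0.00994009.
t = (40.38 − 0.0854)/0.00994009 = 4050 days (vs. the pure-advection estimate x/v = 4060 d).

4050 days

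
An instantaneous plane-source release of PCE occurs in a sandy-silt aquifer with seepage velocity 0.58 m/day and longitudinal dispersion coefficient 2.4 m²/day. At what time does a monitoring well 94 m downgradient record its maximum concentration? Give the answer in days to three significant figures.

155 days

For the 1D instantaneous-source solution, setting ∂C/∂t = 0 at fixed x gives v²t² + 2Dt − x² = 0, so t = (√(D² + v²x²) − D)/v².
√(D² + v²x²) = √(2.4² + 0.58² × 94²) = 54.57; v² = 0.3364.
t = (54.57 − 2.4)/0.3364 = 155 days (vs. the pure-advection estimate x/v = 162 d).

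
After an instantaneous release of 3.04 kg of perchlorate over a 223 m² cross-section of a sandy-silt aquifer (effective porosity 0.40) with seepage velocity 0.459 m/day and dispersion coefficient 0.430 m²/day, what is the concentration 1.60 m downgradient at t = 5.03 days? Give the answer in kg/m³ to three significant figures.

For an instantaneous plane source, C(x,t) = M/(n_e·A·√(4πDt)) · exp(−(x−vt)²/(4Dt)), with n_e·A the pore (flow) area.
Plume center vt = 0.459 × 5.03 = 2.30877 m, so the well at 1.60 m is 0.70877 m upgradient of the peak.
√(4πDt) = 5.213 m, giving peak height M/(n_e·A·√(4πDt)) = 3.04/(0.40 × 223 × 5.213) = 0.006538 kg/m³.
(x−vt)²/(4Dt) = (-0.70877)²/(4 × 0.430 × 5.03) = 0.05806; exp(−0.05806) = 0.9436.
C = 0.006538 × 0.9436 = 0.00617 kg/m³.

0.00617 kg/m³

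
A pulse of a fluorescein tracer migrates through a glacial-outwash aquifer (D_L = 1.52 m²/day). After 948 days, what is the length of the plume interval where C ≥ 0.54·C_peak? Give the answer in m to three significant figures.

The plume is Gaussian with σ = √(2Dt) = √(2 × 1.52 × 948) = 53.68 m.
C/C_peak = exp(−Δx²/(2σ²)) = 0.54 ⇒ Δx = σ·√(−2 ln 0.54) = 53.68 × 1.110 = 59.58 m.
Width = 2Δx = 119 m.

119 m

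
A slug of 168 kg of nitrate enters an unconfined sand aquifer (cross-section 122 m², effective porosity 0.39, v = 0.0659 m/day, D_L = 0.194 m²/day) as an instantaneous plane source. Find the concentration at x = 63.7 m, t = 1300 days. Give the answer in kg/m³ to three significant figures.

For an instantaneous plane source, C(x,t) = M/(n_e·A·√(4πDt)) · exp(−(x−vt)²/(4Dt)), with n_e·A the pore (flow) area.
Plume center vt = 0.0659 × 1300 = 85.67 m, so the well at 63.7 m is 21.97 m upgradient of the peak.
√(4πDt) = 56.30 m, giving peak height M/(n_e·A·√(4πDt)) = 168/(0.39 × 122 × 56.30) = 0.06272 kg/m³.
(x−vt)²/(4Dt) = (-21.97)²/(4 × 0.194 × 1300) = 0.4785; exp(−0.4785) = 0.6197.
C = 0.06272 × 0.6197 = 0.0389 kg/m³.

0.0389 kg/m³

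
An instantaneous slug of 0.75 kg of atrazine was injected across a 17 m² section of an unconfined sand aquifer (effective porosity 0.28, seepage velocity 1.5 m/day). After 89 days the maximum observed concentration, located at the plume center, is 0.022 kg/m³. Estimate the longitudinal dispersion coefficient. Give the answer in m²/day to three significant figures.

At the plume center C_max = M/(n_e·A·√(4πDt)), so D = M²/(4πt·(n_e·A·C_max)²).
n_e·A·C_max = 0.28 × 17 × 0.022 = 0.1047 kg/m.
D = 0.75²/(4π × 89 × 0.1047²) = 0.0459 m²/day.

0.0459 m²/day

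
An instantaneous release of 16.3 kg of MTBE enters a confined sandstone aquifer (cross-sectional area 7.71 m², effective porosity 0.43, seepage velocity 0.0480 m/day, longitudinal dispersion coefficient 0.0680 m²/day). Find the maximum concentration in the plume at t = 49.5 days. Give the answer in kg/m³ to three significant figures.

The peak of an instantaneous 1D plume sits at x = vt; there the Gaussian factor is 1 and C_max = M/(n_e·A·√(4πDt)), where n_e·A is the pore area the mass is dissolved in.
√(4πDt) = √(4π × 0.0680 × 49.5) = 6.504 m, so C_max = 16.3/(0.43 × 7.71 × 6.504) = 0.756 kg/m³.

0.756 kg/m³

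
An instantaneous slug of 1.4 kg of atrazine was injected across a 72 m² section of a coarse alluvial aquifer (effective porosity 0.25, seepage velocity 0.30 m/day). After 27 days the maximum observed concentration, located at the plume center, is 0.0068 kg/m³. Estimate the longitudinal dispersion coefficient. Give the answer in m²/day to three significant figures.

At the plume center C_max = M/(n_e·A·√(4πDt)), so D = M²/(4πt·(n_e·A·C_max)²).
n_e·A·C_max = 0.25 × 72 × 0.0068 = 0.1224 kg/m.
D = 1.4²/(4π × 27 × 0.1224²) = 0.386 m²/day.

0.386 m²/day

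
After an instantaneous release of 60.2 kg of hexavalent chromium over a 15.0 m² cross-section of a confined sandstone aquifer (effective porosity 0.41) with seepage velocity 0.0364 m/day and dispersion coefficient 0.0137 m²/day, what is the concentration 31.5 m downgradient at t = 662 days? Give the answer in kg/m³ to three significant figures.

For an instantaneous plane source, C(x,t) = M/(n_e·A·√(4πDt)) · exp(−(x−vt)²/(4Dt)), with n_e·A the pore (flow) area.
Plume center vt = 0.0364 × 662 = 24.0968 m, so the well at 31.5 m is 7.4032 m downgradient of the peak.
√(4πDt) = 10.68 m, giving peak height M/(n_e·A·√(4πDt)) = 60.2/(0.41 × 15.0 × 10.68) = 0.9165 kg/m³.
(x−vt)²/(4Dt) = (7.4032)²/(4 × 0.0137 × 662) = 1.511; exp(−1.511) = 0.2207.
C = 0.9165 × 0.2207 = 0.202 kg/m³.

0.202 kg/m³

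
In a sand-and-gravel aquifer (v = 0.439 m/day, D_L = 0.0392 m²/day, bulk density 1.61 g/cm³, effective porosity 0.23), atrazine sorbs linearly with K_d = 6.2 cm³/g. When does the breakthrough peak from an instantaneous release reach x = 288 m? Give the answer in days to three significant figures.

Retardation factor R = 1 + ρ_b·K_d/n = 1 + 1.61 × 6.2/0.23 = 44.40.
Sorption retards both mechanisms: v_R = v/R = 0.009887 m/day, D_R = D/R = 0.0008829 m²/day.
Peak time from v_R²t² + 2D_R t − x² = 0: t = (√(D_R² + v_R²x²) − D_R)/v_R².
√(D_R² + v_R²x²) = √(0.0008829² + 0.009887² × 288²) = 2.847; v_R² = 9.775e-05.
t = (2.847 − 0.0008829)/9.775e-05 = 29100 days.

29100 days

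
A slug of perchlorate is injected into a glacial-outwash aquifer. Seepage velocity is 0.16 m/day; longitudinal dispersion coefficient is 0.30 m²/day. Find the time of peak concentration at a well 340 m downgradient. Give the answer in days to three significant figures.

For the 1D instantaneous-source solution, setting ∂C/∂t = 0 at fixed x gives v²t² + 2Dt − x² = 0, so t = (√(D² + v²x²) − D)/v².
√(D² + v²x²) = √(0.30² + 0.16² × 340²) = 54.40; v² = 0.0256.
t = (54.40 − 0.30)/0.0256 = 2110 days (vs. the pure-advection estimate x/v = 2120 d).

2110 days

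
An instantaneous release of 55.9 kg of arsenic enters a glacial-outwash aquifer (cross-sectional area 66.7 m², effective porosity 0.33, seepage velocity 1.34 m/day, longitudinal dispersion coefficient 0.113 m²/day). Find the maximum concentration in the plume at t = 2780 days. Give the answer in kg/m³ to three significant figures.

0.0404 kg/m³

The peak of an instantaneous 1D plume sits at x = vt; there the Gaussian factor is 1 and C_max = M/(n_e·A·√(4πDt)), where n_e·A is the pore area the mass is dissolved in.
√(4πDt) = √(4π × 0.113 × 2780) = 62.83 m, so C_max = 55.9/(0.33 × 66.7 × 62.83) = 0.0404 kg/m³.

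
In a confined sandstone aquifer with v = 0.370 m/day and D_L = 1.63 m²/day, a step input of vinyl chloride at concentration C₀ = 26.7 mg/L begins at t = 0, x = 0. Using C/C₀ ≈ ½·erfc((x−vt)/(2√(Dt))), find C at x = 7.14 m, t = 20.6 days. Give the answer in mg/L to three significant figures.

14.0 mg/L

For a continuous step input, C/C₀ ≈ ½·erfc((x−vt)/(2√(Dt))).
vt = 0.370 × 20.6 = 7.622 m and 2√(Dt) = 2√(1.63 × 20.6) = 11.59 m.
Argument (x−vt)/(2√(Dt)) = (7.14 − 7.622)/11.59 = -0.04159; ½·erfc(-0.04159) = 0.5235.
C = 26.7 × 0.5235 = 14.0 mg/L.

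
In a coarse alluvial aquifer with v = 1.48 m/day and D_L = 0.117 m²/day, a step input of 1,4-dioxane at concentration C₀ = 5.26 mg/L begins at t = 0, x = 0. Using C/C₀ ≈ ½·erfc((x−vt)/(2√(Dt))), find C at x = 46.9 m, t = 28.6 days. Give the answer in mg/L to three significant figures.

0.203 mg/L

For a continuous step input, C/C₀ ≈ ½·erfc((x−vt)/(2√(Dt))).
vt = 1.48 × 28.6 = 42.328 m and 2√(Dt) = 2√(0.117 × 28.6) = 3.659 m.
Argument (x−vt)/(2√(Dt)) = (46.9 − 42.328)/3.659 = 1.250; ½·erfc(1.250) = 0.03855.
C = 5.26 × 0.03855 = 0.203 mg/L.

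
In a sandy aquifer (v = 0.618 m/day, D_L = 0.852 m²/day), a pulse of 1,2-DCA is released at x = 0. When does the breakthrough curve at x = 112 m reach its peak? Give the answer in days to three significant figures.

179 days

For the 1D instantaneous-source solution, setting ∂C/∂t = 0 at fixed x gives v²t² + 2Dt − x² = 0, so t = (√(D² + v²x²) − D)/v².
√(D² + v²x²) = √(0.852² + 0.618² × 112²) = 69.22; v² = 0.381924.
t = (69.22 − 0.852)/0.381924 = 179 days (vs. the pure-advection estimate x/v = 181 d).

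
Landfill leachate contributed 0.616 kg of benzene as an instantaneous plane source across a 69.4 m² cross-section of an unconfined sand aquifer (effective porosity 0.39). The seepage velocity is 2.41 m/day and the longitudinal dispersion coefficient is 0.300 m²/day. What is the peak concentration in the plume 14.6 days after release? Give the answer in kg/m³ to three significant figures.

The peak of an instantaneous 1D plume sits at x = vt; there the Gaussian factor is 1 and C_max = M/(n_e·A·√(4πDt)), where n_e·A is the pore area the mass is dissolved in.
√(4πDt) = √(4π × 0.300 × 14.6) = 7.419 m, so C_max = 0.616/(0.39 × 69.4 × 7.419) = 0.00307 kg/m³.

0.00307 kg/m³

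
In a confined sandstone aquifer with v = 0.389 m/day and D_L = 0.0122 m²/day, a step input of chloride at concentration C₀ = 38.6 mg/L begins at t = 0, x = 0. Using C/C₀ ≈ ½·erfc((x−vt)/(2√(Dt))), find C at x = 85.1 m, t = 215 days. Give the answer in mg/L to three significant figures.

For a continuous step input, C/C₀ ≈ ½·erfc((x−vt)/(2√(Dt))).
vt = 0.389 × 215 = 83.635 m and 2√(Dt) = 2√(0.0122 × 215) = 3.239 m.
Argument (x−vt)/(2√(Dt)) = (85.1 − 83.635)/3.239 = 0.4523; ½·erfc(0.4523) = 0.2612.
C = 38.6 × 0.2612 = 10.1 mg/L.

10.1 mg/L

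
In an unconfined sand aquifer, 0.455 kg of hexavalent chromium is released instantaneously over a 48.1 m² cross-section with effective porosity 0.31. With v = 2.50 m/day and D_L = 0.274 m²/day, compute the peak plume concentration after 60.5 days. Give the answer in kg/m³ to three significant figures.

The peak of an instantaneous 1D plume sits at x = vt; there the Gaussian factor is 1 and C_max = M/(n_e·A·√(4πDt)), where n_e·A is the pore area the mass is dissolved in.
√(4πDt) = √(4π × 0.274 × 60.5) = 14.43 m, so C_max = 0.455/(0.31 × 48.1 × 14.43) = 0.00211 kg/m³.

0.00211 kg/m³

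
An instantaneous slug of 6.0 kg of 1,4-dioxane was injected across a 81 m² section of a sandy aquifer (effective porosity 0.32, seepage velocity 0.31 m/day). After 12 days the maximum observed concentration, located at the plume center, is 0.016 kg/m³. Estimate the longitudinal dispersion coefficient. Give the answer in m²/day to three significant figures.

At the plume center C_max = M/(n_e·A·√(4πDt)), so D = M²/(4πt·(n_e·A·C_max)²).
n_e·A·C_max = 0.32 × 81 × 0.016 = 0.4147 kg/m.
D = 6.0²/(4π × 12 × 0.4147²) = 1.39 m²/day.

1.39 m²/day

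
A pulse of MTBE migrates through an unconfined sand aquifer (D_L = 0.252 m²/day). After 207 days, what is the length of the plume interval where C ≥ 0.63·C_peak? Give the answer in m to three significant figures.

19.6 m

The plume is Gaussian with σ = √(2Dt) = √(2 × 0.252 × 207) = 10.21 m.
C/C_peak = exp(−Δx²/(2σ²)) = 0.63 ⇒ Δx = σ·√(−2 ln 0.63) = 10.21 × 0.9613 = 9.815 m.
Width = 2Δx = 19.6 m.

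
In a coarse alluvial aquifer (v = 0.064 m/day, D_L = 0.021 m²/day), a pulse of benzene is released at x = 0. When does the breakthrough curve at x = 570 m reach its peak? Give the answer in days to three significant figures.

For the 1D instantaneous-source solution, setting ∂C/∂t = 0 at fixed x gives v²t² + 2Dt − x² = 0, so t = (√(D² + v²x²) − D)/v².
√(D² + v²x²) = √(0.021² + 0.064² × 570²) = 36.48; v² = 0.004096.
t = (36.48 − 0.021)/0.004096 = 8900 days (vs. the pure-advection estimate x/v = 8910 d).

8900 days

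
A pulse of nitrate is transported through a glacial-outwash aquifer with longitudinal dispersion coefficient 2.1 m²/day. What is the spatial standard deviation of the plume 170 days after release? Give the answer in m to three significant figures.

26.7 m

Dispersive spreading gives a Gaussian with σ² = 2Dt; advection only shifts the center.
σ = √(2 × 2.1 × 170) = 26.7 m.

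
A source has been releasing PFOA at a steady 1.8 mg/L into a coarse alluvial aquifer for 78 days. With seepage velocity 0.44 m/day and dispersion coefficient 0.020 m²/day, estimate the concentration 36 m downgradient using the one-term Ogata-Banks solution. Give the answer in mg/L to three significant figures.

0.307 mg/L

For a continuous step input, C/C₀ ≈ ½·erfc((x−vt)/(2√(Dt))).
vt = 0.44 × 78 = 34.32 m and 2√(Dt) = 2√(0.020 × 78) = 2.498 m.
Argument (x−vt)/(2√(Dt)) = (36 − 34.32)/2.498 = 0.6725; ½·erfc(0.6725) = 0.1708.
C = 1.8 × 0.1708 = 0.307 mg/L.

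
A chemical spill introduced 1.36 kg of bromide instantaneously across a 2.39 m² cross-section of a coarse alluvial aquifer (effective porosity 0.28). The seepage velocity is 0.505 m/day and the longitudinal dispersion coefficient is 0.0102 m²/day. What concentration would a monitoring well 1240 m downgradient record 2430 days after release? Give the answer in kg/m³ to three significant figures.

For an instantaneous plane source, C(x,t) = M/(n_e·A·√(4πDt)) · exp(−(x−vt)²/(4Dt)), with n_e·A the pore (flow) area.
Plume center vt = 0.505 × 2430 = 1227.15 m, so the well at 1240 m is 12.85 m downgradient of the peak.
√(4πDt) = 17.65 m, giving peak height M/(n_e·A·√(4πDt)) = 1.36/(0.28 × 2.39 × 17.65) = 0.1151 kg/m³.
(x−vt)²/(4Dt) = (12.85)²/(4 × 0.0102 × 2430) = 1.665; exp(−1.665) = 0.1892.
C = 0.1151 × 0.1892 = 0.0218 kg/m³.

0.0218 kg/m³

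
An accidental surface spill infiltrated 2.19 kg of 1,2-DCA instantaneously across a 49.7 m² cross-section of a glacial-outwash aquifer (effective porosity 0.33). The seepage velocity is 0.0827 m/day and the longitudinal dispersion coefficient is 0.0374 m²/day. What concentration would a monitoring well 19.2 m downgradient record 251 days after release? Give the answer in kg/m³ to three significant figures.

0.0115 kg/m³

For an instantaneous plane source, C(x,t) = M/(n_e·A·√(4πDt)) · exp(−(x−vt)²/(4Dt)), with n_e·A the pore (flow) area.
Plume center vt = 0.0827 × 251 = 20.7577 m, so the well at 19.2 m is 1.5577 m upgradient of the peak.
√(4πDt) = 10.86 m, giving peak height M/(n_e·A·√(4πDt)) = 2.19/(0.33 × 49.7 × 10.86) = 0.01230 kg/m³.
(x−vt)²/(4Dt) = (-1.5577)²/(4 × 0.0374 × 251) = 0.06462; exp(−0.06462) = 0.9374.
C = 0.01230 × 0.9374 = 0.0115 kg/m³.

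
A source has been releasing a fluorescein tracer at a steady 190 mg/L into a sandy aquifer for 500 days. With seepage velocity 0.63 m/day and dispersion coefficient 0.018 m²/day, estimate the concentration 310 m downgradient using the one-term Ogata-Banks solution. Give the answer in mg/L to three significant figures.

For a continuous step input, C/C₀ ≈ ½·erfc((x−vt)/(2√(Dt))).
vt = 0.63 × 500 = 315 m and 2√(Dt) = 2√(0.018 × 500) = 6.000 m.
Argument (x−vt)/(2√(Dt)) = (310 − 315)/6.000 = -0.8333; ½·erfc(-0.8333) = 0.8807.
C = 190 × 0.8807 = 167 mg/L.

167 mg/L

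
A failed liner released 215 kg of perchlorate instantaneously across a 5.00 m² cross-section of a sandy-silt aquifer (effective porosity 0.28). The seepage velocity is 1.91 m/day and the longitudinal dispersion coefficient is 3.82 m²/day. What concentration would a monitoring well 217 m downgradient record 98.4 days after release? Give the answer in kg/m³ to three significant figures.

1.27 kg/m³

For an instantaneous plane source, C(x,t) = M/(n_e·A·√(4πDt)) · exp(−(x−vt)²/(4Dt)), with n_e·A the pore (flow) area.
Plume center vt = 1.91 × 98.4 = 187.944 m, so the well at 217 m is 29.056 m downgradient of the peak.
√(4πDt) = 68.73 m, giving peak height M/(n_e·A·√(4πDt)) = 215/(0.28 × 5.00 × 68.73) = 2.234 kg/m³.
(x−vt)²/(4Dt) = (29.056)²/(4 × 3.82 × 98.4) = 0.5615; exp(−0.5615) = 0.5704.
C = 2.234 × 0.5704 = 1.27 kg/m³.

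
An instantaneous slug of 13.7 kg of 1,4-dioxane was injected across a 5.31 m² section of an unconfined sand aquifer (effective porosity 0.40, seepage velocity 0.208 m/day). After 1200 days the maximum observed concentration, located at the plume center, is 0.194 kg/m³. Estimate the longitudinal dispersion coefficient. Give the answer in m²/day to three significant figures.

0.0733 m²/day

At the plume center C_max = M/(n_e·A·√(4πDt)), so D = M²/(4πt·(n_e·A·C_max)²).
n_e·A·C_max = 0.40 × 5.31 × 0.194 = 0.4121 kg/m.
D = 13.7²/(4π × 1200 × 0.4121²) = 0.0733 m²/day.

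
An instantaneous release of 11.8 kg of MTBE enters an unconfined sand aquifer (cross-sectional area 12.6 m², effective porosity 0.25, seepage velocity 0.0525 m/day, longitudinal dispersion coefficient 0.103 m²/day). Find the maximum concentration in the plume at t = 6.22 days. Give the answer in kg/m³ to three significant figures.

1.32 kg/m³

The peak of an instantaneous 1D plume sits at x = vt; there the Gaussian factor is 1 and C_max = M/(n_e·A·√(4πDt)), where n_e·A is the pore area the mass is dissolved in.
√(4πDt) = √(4π × 0.103 × 6.22) = 2.837 m, so C_max = 11.8/(0.25 × 12.6 × 2.837) = 1.32 kg/m³.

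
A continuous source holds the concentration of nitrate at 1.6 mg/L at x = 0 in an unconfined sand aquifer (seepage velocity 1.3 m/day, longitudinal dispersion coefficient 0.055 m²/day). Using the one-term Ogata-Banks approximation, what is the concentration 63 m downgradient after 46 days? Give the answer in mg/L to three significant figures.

For a continuous step input, C/C₀ ≈ ½·erfc((x−vt)/(2√(Dt))).
vt = 1.3 × 46 = 59.8 m and 2√(Dt) = 2√(0.055 × 46) = 3.181 m.
Argument (x−vt)/(2√(Dt)) = (63 − 59.8)/3.181 = 1.006; ½·erfc(1.006) = 0.07741.
C = 1.6 × 0.07741 = 0.124 mg/L.

0.124 mg/L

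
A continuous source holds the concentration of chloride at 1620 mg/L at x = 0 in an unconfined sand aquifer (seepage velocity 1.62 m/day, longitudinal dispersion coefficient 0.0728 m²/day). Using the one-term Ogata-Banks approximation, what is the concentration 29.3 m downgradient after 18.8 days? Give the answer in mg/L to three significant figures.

1230 mg/L

For a continuous step input, C/C₀ ≈ ½·erfc((x−vt)/(2√(Dt))).
vt = 1.62 × 18.8 = 30.456 m and 2√(Dt) = 2√(0.0728 × 18.8) = 2.340 m.
Argument (x−vt)/(2√(Dt)) = (29.3 − 30.456)/2.340 = -0.4940; ½·erfc(-0.4940) = 0.7576.
C = 1620 × 0.7576 = 1230 mg/L.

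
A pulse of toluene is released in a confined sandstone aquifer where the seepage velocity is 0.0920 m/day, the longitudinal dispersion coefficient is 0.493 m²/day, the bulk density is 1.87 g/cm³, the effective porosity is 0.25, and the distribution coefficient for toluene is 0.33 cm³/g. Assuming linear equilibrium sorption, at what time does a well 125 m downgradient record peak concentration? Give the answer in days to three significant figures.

4510 days

Retardation factor R = 1 + ρ_b·K_d/n = 1 + 1.87 × 0.33/0.25 = 3.468.
Sorption retards both mechanisms: v_R = v/R = 0.02653 m/day, D_R = D/R = 0.1422 m²/day.
Peak time from v_R²t² + 2D_R t − x² = 0: t = (√(D_R² + v_R²x²) − D_R)/v_R².
√(D_R² + v_R²x²) = √(0.1422² + 0.02653² × 125²) = 3.319; v_R² = 0.0007038.
t = (3.319 − 0.1422)/0.0007038 = 4510 days.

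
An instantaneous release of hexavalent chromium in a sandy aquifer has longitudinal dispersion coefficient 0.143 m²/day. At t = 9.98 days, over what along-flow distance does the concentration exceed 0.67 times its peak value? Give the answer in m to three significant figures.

The plume is Gaussian with σ = √(2Dt) = √(2 × 0.143 × 9.98) = 1.689 m.
C/C_peak = exp(−Δx²/(2σ²)) = 0.67 ⇒ Δx = σ·√(−2 ln 0.67) = 1.689 × 0.8950 = 1.512 m.
Width = 2Δx = 3.02 m.

3.02 m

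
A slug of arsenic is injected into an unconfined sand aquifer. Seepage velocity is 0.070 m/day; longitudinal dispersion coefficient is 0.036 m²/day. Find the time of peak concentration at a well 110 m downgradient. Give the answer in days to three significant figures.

For the 1D instantaneous-source solution, setting ∂C/∂t = 0 at fixed x gives v²t² + 2Dt − x² = 0, so t = (√(D² + v²x²) − D)/v².
√(D² + v²x²) = √(0.036² + 0.070² × 110²) = 7.700; v² = 0.0049.
t = (7.700 − 0.036)/0.0049 = 1560 days (vs. the pure-advection estimate x/v = 1570 d).

1560 days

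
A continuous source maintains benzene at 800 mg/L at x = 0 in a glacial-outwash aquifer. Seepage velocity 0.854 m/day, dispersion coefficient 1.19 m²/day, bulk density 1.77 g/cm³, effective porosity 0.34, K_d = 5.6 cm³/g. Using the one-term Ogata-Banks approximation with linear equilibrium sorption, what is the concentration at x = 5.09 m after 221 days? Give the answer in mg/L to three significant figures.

488 mg/L

Retardation factor R = 1 + ρ_b·K_d/n = 1 + 1.77 × 5.6/0.34 = 30.15.
Sorption retards both mechanisms: v_R = v/R = 0.02833 m/day, D_R = D/R = 0.03947 m²/day.
v_R·t = 0.02833 × 221 = 6.26093 m; 2√(D_R t) = 5.907 m; argument = (5.09 − 6.26093)/5.907 = -0.1982.
C = C₀ × ½·erfc(-0.1982) = 800 × 0.6104 = 488 mg/L.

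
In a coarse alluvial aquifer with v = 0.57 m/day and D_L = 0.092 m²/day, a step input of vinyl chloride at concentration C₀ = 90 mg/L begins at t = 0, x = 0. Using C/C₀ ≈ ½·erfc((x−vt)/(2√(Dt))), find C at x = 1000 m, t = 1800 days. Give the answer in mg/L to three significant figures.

For a continuous step input, C/C₀ ≈ ½·erfc((x−vt)/(2√(Dt))).
vt = 0.57 × 1800 = 1026 m and 2√(Dt) = 2√(0.092 × 1800) = 25.74 m.
Argument (x−vt)/(2√(Dt)) = (1000 − 1026)/25.74 = -1.010; ½·erfc(-1.010) = 0.9234.
C = 90 × 0.9234 = 83.1 mg/L.

83.1 mg/L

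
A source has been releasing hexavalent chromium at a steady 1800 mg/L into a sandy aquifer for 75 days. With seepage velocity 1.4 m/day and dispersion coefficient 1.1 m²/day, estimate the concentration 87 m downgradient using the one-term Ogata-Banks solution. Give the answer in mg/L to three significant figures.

1650 mg/L

For a continuous step input, C/C₀ ≈ ½·erfc((x−vt)/(2√(Dt))).
vt = 1.4 × 75 = 105 m and 2√(Dt) = 2√(1.1 × 75) = 18.17 m.
Argument (x−vt)/(2√(Dt)) = (87 − 105)/18.17 = -0.9906; ½·erfc(-0.9906) = 0.9194.
C = 1800 × 0.9194 = 1650 mg/L.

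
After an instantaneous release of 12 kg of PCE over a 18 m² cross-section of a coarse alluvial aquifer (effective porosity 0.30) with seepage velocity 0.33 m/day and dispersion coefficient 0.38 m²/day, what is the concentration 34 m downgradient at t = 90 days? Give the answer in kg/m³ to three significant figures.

For an instantaneous plane source, C(x,t) = M/(n_e·A·√(4πDt)) · exp(−(x−vt)²/(4Dt)), with n_e·A the pore (flow) area.
Plume center vt = 0.33 × 90 = 29.7 m, so the well at 34 m is 4.3 m downgradient of the peak.
√(4πDt) = 20.73 m, giving peak height M/(n_e·A·√(4πDt)) = 12/(0.30 × 18 × 20.73) = 0.1072 kg/m³.
(x−vt)²/(4Dt) = (4.3)²/(4 × 0.38 × 90) = 0.1352; exp(−0.1352) = 0.8735.
C = 0.1072 × 0.8735 = 0.0936 kg/m³.

0.0936 kg/m³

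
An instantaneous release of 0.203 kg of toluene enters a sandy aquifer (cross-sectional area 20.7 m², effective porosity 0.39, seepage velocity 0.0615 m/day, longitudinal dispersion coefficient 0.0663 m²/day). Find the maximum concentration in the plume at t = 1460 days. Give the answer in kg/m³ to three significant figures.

The peak of an instantaneous 1D plume sits at x = vt; there the Gaussian factor is 1 and C_max = M/(n_e·A·√(4πDt)), where n_e·A is the pore area the mass is dissolved in.
√(4πDt) = √(4π × 0.0663 × 1460) = 34.88 m, so C_max = 0.203/(0.39 × 20.7 × 34.88) = 0.000721 kg/m³.

0.000721 kg/m³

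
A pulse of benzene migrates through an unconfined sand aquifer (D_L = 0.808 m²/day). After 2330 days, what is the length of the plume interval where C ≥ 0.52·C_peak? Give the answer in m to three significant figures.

The plume is Gaussian with σ = √(2Dt) = √(2 × 0.808 × 2330) = 61.36 m.
C/C_peak = exp(−Δx²/(2σ²)) = 0.52 ⇒ Δx = σ·√(−2 ln 0.52) = 61.36 × 1.144 = 70.20 m.
Width = 2Δx = 140 m.

140 m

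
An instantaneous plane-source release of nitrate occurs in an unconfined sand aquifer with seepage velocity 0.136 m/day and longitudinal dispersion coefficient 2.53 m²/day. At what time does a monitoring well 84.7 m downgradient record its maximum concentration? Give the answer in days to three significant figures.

501 days

For the 1D instantaneous-source solution, setting ∂C/∂t = 0 at fixed x gives v²t² + 2Dt − x² = 0, so t = (√(D² + v²x²) − D)/v².
√(D² + v²x²) = √(2.53² + 0.136² × 84.7²) = 11.79; v² = 0.018496.
t = (11.79 − 2.53)/0.018496 = 501 days (vs. the pure-advection estimate x/v = 623 d).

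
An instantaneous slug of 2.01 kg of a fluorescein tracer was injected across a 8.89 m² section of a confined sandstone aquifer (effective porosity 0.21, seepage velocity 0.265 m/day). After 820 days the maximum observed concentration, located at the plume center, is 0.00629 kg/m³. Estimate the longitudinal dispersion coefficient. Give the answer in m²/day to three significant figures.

2.84 m²/day

At the plume center C_max = M/(n_e·A·√(4πDt)), so D = M²/(4πt·(n_e·A·C_max)²).
n_e·A·C_max = 0.21 × 8.89 × 0.00629 = 0.01174 kg/m.
D = 2.01²/(4π × 820 × 0.01174²) = 2.84 m²/day.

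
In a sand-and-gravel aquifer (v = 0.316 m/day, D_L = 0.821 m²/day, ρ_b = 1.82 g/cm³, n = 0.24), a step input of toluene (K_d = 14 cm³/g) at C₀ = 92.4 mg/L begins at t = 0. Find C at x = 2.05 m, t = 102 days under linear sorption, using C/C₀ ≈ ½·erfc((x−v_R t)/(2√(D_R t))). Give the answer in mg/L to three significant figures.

Retardation factor R = 1 + ρ_b·K_d/n = 1 + 1.82 × 14/0.24 = 107.2.
Sorption retards both mechanisms: v_R = v/R = 0.002948 m/day, D_R = D/R = 0.007659 m²/day.
v_R·t = 0.002948 × 102 = 0.300696 m; 2√(D_R t) = 1.768 m; argument = (2.05 − 0.300696)/1.768 = 0.9894.
C = C₀ × ½·erfc(0.9894) = 92.4 × 0.08087 = 7.47 mg/L.

7.47 mg/L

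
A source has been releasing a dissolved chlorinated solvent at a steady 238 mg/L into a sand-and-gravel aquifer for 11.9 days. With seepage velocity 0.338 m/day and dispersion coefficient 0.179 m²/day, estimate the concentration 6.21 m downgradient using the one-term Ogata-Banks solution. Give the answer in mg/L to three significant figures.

34.4 mg/L

For a continuous step input, C/C₀ ≈ ½·erfc((x−vt)/(2√(Dt))).
vt = 0.338 × 11.9 = 4.0222 m and 2√(Dt) = 2√(0.179 × 11.9) = 2.919 m.
Argument (x−vt)/(2√(Dt)) = (6.21 − 4.0222)/2.919 = 0.7495; ½·erfc(0.7495) = 0.1446.
C = 238 × 0.1446 = 34.4 mg/L.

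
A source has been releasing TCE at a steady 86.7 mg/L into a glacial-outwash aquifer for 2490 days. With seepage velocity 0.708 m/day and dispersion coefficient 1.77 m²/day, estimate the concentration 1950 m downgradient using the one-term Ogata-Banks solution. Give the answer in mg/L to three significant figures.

For a continuous step input, C/C₀ ≈ ½·erfc((x−vt)/(2√(Dt))).
vt = 0.708 × 2490 = 1762.92 m and 2√(Dt) = 2√(1.77 × 2490) = 132.8 m.
Argument (x−vt)/(2√(Dt)) = (1950 − 1762.92)/132.8 = 1.409; ½·erfc(1.409) = 0.02315.
C = 86.7 × 0.02315 = 2.01 mg/L.

2.01 mg/L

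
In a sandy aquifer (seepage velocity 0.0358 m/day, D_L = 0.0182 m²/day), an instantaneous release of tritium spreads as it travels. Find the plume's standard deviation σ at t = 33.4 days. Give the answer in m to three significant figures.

1.10 m

Dispersive spreading gives a Gaussian with σ² = 2Dt; advection only shifts the center.
σ = √(2 × 0.0182 × 33.4) = 1.10 m.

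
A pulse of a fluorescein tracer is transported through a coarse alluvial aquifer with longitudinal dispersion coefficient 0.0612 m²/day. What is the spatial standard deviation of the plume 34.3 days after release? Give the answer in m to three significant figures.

2.05 m

Dispersive spreading gives a Gaussian with σ² = 2Dt; advection only shifts the center.
σ = √(2 × 0.0612 × 34.3) = 2.05 m.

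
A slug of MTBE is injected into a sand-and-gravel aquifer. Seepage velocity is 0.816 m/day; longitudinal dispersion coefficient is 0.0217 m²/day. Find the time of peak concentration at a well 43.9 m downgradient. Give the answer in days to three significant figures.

53.8 days

For the 1D instantaneous-source solution, setting ∂C/∂t = 0 at fixed x gives v²t² + 2Dt − x² = 0, so t = (√(D² + v²x²) − D)/v².
√(D² + v²x²) = √(0.0217² + 0.816² × 43.9²) = 35.82; v² = 0.665856.
t = (35.82 − 0.0217)/0.665856 = 53.8 days (vs. the pure-advection estimate x/v = 53.8 d).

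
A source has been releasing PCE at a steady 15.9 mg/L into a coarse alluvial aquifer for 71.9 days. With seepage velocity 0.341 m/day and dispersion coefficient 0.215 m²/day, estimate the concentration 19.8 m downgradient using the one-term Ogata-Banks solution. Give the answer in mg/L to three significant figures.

For a continuous step input, C/C₀ ≈ ½·erfc((x−vt)/(2√(Dt))).
vt = 0.341 × 71.9 = 24.5179 m and 2√(Dt) = 2√(0.215 × 71.9) = 7.863 m.
Argument (x−vt)/(2√(Dt)) = (19.8 − 24.5179)/7.863 = -0.6000; ½·erfc(-0.6000) = 0.8019.
C = 15.9 × 0.8019 = 12.8 mg/L.

12.8 mg/L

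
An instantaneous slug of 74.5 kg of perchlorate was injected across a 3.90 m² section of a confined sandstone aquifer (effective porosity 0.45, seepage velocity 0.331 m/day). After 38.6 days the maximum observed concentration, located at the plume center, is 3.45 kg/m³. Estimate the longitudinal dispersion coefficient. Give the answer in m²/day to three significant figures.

At the plume center C_max = M/(n_e·A·√(4πDt)), so D = M²/(4πt·(n_e·A·C_max)²).
n_e·A·C_max = 0.45 × 3.90 × 3.45 = 6.055 kg/m.
D = 74.5²/(4π × 38.6 × 6.055²) = 0.312 m²/day.

0.312 m²/day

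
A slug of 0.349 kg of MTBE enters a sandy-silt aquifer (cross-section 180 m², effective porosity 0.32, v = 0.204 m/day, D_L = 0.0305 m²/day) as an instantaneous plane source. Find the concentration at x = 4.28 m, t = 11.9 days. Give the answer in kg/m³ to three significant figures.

For an instantaneous plane source, C(x,t) = M/(n_e·A·√(4πDt)) · exp(−(x−vt)²/(4Dt)), with n_e·A the pore (flow) area.
Plume center vt = 0.204 × 11.9 = 2.4276 m, so the well at 4.28 m is 1.8524 m downgradient of the peak.
√(4πDt) = 2.136 m, giving peak height M/(n_e·A·√(4πDt)) = 0.349/(0.32 × 180 × 2.136) = 0.002837 kg/m³.
(x−vt)²/(4Dt) = (1.8524)²/(4 × 0.0305 × 11.9) = 2.364; exp(−2.364) = 0.09404.
C = 0.002837 × 0.09404 = 0.000267 kg/m³.

0.000267 kg/m³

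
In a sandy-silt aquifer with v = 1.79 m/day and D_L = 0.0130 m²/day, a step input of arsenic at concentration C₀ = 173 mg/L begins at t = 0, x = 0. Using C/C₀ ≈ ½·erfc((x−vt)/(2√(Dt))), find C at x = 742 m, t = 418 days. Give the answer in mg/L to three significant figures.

168 mg/L

For a continuous step input, C/C₀ ≈ ½·erfc((x−vt)/(2√(Dt))).
vt = 1.79 × 418 = 748.22 m and 2√(Dt) = 2√(0.0130 × 418) = 4.662 m.
Argument (x−vt)/(2√(Dt)) = (742 − 748.22)/4.662 = -1.334; ½·erfc(-1.334) = 0.9704.
C = 173 × 0.9704 = 168 mg/L.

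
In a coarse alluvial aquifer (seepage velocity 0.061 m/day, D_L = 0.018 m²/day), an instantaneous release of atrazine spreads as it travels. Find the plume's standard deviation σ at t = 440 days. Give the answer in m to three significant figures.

3.98 m

Dispersive spreading gives a Gaussian with σ² = 2Dt; advection only shifts the center.
σ = √(2 × 0.018 × 440) = 3.98 m.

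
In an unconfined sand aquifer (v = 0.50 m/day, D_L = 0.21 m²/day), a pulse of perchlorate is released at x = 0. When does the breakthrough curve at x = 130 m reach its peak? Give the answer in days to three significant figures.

259 days

For the 1D instantaneous-source solution, setting ∂C/∂t = 0 at fixed x gives v²t² + 2Dt − x² = 0, so t = (√(D² + v²x²) − D)/v².
√(D² + v²x²) = √(0.21² + 0.50² × 130²) = 65.00; v² = 0.25.
t = (65.00 − 0.21)/0.25 = 259 days (vs. the pure-advection estimate x/v = 260 d).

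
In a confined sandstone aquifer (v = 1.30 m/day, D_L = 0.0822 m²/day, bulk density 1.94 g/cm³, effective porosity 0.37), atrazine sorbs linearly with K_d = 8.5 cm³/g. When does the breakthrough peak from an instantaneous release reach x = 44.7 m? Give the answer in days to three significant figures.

1560 days

Retardation factor R = 1 + ρ_b·K_d/n = 1 + 1.94 × 8.5/0.37 = 45.57.
Sorption retards both mechanisms: v_R = v/R = 0.02853 m/day, D_R = D/R = 0.001804 m²/day.
Peak time from v_R²t² + 2D_R t − x² = 0: t = (√(D_R² + v_R²x²) − D_R)/v_R².
√(D_R² + v_R²x²) = √(0.001804² + 0.02853² × 44.7²) = 1.275; v_R² = 0.0008140.
t = (1.275 − 0.001804)/0.0008140 = 1560 days.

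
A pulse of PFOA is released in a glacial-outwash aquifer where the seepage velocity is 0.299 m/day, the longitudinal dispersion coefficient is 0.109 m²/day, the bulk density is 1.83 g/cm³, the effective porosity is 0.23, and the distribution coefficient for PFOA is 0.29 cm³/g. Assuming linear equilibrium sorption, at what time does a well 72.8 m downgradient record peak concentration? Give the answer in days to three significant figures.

Retardation factor R = 1 + ρ_b·K_d/n = 1 + 1.83 × 0.29/0.23 = 3.307.
Sorption retards both mechanisms: v_R = v/R = 0.09041 m/day, D_R = D/R = 0.03296 m²/day.
Peak time from v_R²t² + 2D_R t − x² = 0: t = (√(D_R² + v_R²x²) − D_R)/v_R².
√(D_R² + v_R²x²) = √(0.03296² + 0.09041² × 72.8²) = 6.582; v_R² = 0.008174.
t = (6.582 − 0.03296)/0.008174 = 801 days.

801 days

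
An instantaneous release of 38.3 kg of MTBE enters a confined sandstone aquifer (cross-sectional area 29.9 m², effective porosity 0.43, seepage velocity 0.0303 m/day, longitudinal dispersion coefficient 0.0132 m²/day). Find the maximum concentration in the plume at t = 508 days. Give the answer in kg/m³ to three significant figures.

The peak of an instantaneous 1D plume sits at x = vt; there the Gaussian factor is 1 and C_max = M/(n_e·A·√(4πDt)), where n_e·A is the pore area the mass is dissolved in.
√(4πDt) = √(4π × 0.0132 × 508) = 9.180 m, so C_max = 38.3/(0.43 × 29.9 × 9.180) = 0.325 kg/m³.

0.325 kg/m³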